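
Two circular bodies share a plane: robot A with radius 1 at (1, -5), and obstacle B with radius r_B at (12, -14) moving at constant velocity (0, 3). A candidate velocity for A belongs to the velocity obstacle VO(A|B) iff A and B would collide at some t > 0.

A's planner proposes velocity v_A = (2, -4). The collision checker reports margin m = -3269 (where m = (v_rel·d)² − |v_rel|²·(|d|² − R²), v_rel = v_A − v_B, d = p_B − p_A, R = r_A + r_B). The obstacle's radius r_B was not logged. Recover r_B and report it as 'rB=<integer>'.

m = -3269
d = (11, -9);  v_rel = (2, -7),  |v_rel|² = 53
v_rel×d = (2)·(-9) − (-7)·(11) = 59
since m = R²·53 − 59²:  R² = (3481 + -3269) / 53 = 4
R = √4 = 2  ⇒  r_B = 2 − 1 = 1

rB=1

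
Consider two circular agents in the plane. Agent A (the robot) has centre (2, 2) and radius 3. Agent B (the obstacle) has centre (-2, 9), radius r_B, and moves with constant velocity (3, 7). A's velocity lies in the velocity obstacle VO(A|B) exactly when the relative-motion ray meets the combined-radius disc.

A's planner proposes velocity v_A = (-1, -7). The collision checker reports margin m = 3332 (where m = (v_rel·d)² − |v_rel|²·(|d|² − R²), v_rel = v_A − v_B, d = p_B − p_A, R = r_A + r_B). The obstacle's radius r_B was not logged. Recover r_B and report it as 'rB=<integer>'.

m = 3332
d = (-4, 7);  v_rel = (-4, -14),  |v_rel|² = 212
v_rel×d = (-4)·(7) − (-14)·(-4) = -84
since m = R²·212 − (-84)²:  R² = (7056 + 3332) / 212 = 49
R = √49 = 7  ⇒  r_B = 7 − 3 = 4

rB=4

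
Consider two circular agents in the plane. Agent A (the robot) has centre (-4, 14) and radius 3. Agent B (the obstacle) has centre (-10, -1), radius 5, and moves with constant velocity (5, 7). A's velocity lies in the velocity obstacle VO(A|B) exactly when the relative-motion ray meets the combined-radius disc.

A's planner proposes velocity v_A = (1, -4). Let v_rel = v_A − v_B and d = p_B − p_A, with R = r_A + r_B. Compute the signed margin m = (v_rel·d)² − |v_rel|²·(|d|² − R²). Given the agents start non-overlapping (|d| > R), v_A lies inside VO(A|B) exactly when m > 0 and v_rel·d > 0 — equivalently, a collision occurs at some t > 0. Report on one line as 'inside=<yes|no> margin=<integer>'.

d = (-6, -15),  |d|² = 261;  R = 3+5 = 8,  c = 261−8² = 197
v_rel = (-4, -11),  |v_rel|² = 137;  v_rel·d = (-4)·(-6) + (-11)·(-15) = 189
137·t² − 378·t + 197 = 0  ⇒  m = 189² − 137·197 = 8732
m = 8732 > 0,  v_rel·d = 189 > 0  ⇒  inside

inside=yes margin=8732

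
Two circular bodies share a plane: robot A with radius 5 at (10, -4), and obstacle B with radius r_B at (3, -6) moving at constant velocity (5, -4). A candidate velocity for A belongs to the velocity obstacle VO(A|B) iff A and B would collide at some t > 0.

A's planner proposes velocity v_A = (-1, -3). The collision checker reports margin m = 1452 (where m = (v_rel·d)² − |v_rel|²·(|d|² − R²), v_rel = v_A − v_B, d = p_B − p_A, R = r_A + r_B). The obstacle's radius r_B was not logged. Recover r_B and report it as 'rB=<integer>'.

m = 1452
d = (-7, -2);  v_rel = (-6, 1),  |v_rel|² = 37
v_rel×d = (-6)·(-2) − (1)·(-7) = 19
since m = R²·37 − 19²:  R² = (361 + 1452) / 37 = 49
R = √49 = 7  ⇒  r_B = 7 − 5 = 2

rB=2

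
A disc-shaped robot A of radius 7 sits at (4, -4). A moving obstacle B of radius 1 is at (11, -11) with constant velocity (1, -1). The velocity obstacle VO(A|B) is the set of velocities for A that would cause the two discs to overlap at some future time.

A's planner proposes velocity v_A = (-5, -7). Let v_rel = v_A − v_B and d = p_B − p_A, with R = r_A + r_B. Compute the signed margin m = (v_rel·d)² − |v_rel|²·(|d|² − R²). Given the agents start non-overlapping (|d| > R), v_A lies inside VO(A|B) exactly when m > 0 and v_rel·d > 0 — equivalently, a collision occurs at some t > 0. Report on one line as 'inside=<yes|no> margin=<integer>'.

d = (7, -7),  |d|² = 98;  R = 7+1 = 8,  c = 98−8² = 34
v_rel = (-6, -6),  |v_rel|² = 72;  v_rel·d = (-6)·(7) + (-6)·(-7) = 0
72·t² − 0·t + 34 = 0  ⇒  m = 0² − 72·34 = -2448
m = -2448 < 0,  v_rel·d = 0 = 0  ⇒  outside

inside=no margin=-2448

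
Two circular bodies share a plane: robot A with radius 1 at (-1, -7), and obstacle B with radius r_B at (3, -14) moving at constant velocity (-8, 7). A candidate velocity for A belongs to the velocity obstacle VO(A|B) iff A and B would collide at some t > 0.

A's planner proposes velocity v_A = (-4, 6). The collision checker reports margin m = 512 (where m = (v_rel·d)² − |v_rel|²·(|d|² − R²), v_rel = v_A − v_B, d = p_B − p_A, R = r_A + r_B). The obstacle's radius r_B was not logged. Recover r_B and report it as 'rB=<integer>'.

m = 512
d = (4, -7);  v_rel = (4, -1),  |v_rel|² = 17
v_rel×d = (4)·(-7) − (-1)·(4) = -24
since m = R²·17 − (-24)²:  R² = (576 + 512) / 17 = 64
R = √64 = 8  ⇒  r_B = 8 − 1 = 7

rB=7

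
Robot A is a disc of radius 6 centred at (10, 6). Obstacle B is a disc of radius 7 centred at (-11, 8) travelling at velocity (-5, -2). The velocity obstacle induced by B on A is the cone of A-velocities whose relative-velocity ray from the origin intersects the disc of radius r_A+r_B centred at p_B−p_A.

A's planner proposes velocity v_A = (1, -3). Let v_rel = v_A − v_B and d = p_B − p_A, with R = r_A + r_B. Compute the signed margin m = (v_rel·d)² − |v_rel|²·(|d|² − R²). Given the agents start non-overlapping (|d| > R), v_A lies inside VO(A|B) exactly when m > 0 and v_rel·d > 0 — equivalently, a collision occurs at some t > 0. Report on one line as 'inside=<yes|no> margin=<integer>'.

d = (-21, 2),  |d|² = 445;  R = 6+7 = 13,  c = 445−13² = 276
v_rel = (6, -1),  |v_rel|² = 37;  v_rel·d = (6)·(-21) + (-1)·(2) = -128
37·t² + 256·t + 276 = 0  ⇒  m = (-128)² − 37·276 = 6172
m = 6172 > 0,  v_rel·d = -128 < 0  ⇒  outside

inside=no margin=6172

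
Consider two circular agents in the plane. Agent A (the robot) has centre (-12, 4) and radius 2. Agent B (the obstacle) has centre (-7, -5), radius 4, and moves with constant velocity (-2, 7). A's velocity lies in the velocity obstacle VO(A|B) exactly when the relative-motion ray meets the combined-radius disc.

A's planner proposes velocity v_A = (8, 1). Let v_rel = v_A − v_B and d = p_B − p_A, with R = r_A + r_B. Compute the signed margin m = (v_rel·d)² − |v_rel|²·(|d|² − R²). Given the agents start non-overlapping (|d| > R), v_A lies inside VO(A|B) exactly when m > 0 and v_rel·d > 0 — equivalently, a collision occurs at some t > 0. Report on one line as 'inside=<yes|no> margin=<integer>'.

d = (5, -9),  |d|² = 106;  R = 2+4 = 6,  c = 106−6² = 70
v_rel = (10, -6),  |v_rel|² = 136;  v_rel·d = (10)·(5) + (-6)·(-9) = 104
136·t² − 208·t + 70 = 0  ⇒  m = 104² − 136·70 = 1296
m = 1296 > 0,  v_rel·d = 104 > 0  ⇒  inside

inside=yes margin=1296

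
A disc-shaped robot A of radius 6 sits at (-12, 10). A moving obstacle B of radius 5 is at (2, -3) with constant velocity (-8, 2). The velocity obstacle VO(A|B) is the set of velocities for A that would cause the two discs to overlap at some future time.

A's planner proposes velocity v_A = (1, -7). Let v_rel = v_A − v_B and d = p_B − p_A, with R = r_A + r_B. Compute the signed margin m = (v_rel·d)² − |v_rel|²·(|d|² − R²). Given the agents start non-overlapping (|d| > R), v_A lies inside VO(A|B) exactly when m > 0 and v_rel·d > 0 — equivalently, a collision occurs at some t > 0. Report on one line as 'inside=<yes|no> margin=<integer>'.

d = (14, -13),  |d|² = 365;  R = 6+5 = 11,  c = 365−11² = 244
v_rel = (9, -9),  |v_rel|² = 162;  v_rel·d = (9)·(14) + (-9)·(-13) = 243
162·t² − 486·t + 244 = 0  ⇒  m = 243² − 162·244 = 19521
m = 19521 > 0,  v_rel·d = 243 > 0  ⇒  inside

inside=yes margin=19521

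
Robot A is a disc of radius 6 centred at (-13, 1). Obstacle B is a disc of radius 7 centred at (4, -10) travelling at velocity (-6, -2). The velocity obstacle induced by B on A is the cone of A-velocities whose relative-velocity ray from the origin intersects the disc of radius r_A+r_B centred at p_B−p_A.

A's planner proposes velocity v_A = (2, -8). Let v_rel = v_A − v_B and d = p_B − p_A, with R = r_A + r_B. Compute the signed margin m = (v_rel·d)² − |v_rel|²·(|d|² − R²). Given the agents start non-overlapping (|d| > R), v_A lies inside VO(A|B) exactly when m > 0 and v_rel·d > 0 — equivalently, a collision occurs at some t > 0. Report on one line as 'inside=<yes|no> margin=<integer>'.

d = (17, -11),  |d|² = 410;  R = 6+7 = 13,  c = 410−13² = 241
v_rel = (8, -6),  |v_rel|² = 100;  v_rel·d = (8)·(17) + (-6)·(-11) = 202
100·t² − 404·t + 241 = 0  ⇒  m = 202² − 100·241 = 16704
m = 16704 > 0,  v_rel·d = 202 > 0  ⇒  inside

inside=yes margin=16704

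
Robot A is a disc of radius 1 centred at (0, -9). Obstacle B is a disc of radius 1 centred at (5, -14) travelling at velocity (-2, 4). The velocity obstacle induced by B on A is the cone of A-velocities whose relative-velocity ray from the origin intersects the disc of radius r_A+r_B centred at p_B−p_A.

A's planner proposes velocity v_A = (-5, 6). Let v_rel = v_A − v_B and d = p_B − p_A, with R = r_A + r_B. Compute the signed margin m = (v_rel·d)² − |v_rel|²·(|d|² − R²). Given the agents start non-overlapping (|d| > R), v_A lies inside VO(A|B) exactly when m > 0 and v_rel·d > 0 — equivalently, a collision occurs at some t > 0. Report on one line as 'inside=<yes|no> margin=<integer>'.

d = (5, -5),  |d|² = 50;  R = 1+1 = 2,  c = 50−2² = 46
v_rel = (-3, 2),  |v_rel|² = 13;  v_rel·d = (-3)·(5) + (2)·(-5) = -25
13·t² + 50·t + 46 = 0  ⇒  m = (-25)² − 13·46 = 27
m = 27 > 0,  v_rel·d = -25 < 0  ⇒  outside

inside=no margin=27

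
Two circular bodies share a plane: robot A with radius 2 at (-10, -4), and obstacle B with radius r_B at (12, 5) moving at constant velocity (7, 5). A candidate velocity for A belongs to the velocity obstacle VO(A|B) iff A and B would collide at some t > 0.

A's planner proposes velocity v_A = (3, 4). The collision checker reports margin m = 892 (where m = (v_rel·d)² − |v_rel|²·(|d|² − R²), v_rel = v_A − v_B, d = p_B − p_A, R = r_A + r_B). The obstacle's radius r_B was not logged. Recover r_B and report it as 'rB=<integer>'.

m = 892
d = (22, 9);  v_rel = (-4, -1),  |v_rel|² = 17
v_rel×d = (-4)·(9) − (-1)·(22) = -14
since m = R²·17 − (-14)²:  R² = (196 + 892) / 17 = 64
R = √64 = 8  ⇒  r_B = 8 − 2 = 6

rB=6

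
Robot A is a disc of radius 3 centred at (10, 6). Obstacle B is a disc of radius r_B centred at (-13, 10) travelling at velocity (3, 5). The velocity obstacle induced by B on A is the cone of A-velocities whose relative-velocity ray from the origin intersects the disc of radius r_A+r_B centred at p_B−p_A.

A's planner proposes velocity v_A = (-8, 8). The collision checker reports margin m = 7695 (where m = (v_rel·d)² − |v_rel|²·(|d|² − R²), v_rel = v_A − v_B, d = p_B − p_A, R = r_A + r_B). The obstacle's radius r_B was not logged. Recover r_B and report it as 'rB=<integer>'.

m = 7695
d = (-23, 4);  v_rel = (-11, 3),  |v_rel|² = 130
v_rel×d = (-11)·(4) − (3)·(-23) = 25
since m = R²·130 − 25²:  R² = (625 + 7695) / 130 = 64
R = √64 = 8  ⇒  r_B = 8 − 3 = 5

rB=5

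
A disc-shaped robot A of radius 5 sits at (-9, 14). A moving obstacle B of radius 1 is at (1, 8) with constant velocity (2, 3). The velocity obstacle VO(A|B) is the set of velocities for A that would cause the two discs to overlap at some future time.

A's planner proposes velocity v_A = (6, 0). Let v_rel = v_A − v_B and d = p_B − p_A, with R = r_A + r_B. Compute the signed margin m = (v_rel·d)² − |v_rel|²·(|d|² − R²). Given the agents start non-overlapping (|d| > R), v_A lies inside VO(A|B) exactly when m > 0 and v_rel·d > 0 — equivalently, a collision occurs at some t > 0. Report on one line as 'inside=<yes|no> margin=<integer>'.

d = (10, -6),  |d|² = 136;  R = 5+1 = 6,  c = 136−6² = 100
v_rel = (4, -3),  |v_rel|² = 25;  v_rel·d = (4)·(10) + (-3)·(-6) = 58
25·t² − 116·t + 100 = 0  ⇒  m = 58² − 25·100 = 864
m = 864 > 0,  v_rel·d = 58 > 0  ⇒  inside

inside=yes margin=864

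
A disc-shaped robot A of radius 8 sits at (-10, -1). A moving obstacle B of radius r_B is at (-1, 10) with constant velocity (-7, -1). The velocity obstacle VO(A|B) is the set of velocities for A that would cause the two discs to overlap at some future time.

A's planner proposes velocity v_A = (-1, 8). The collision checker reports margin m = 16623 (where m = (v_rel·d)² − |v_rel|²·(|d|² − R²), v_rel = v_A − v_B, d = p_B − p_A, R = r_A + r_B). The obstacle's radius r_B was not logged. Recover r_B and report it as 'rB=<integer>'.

m = 16623
d = (9, 11);  v_rel = (6, 9),  |v_rel|² = 117
v_rel×d = (6)·(11) − (9)·(9) = -15
since m = R²·117 − (-15)²:  R² = (225 + 16623) / 117 = 144
R = √144 = 12  ⇒  r_B = 12 − 8 = 4

rB=4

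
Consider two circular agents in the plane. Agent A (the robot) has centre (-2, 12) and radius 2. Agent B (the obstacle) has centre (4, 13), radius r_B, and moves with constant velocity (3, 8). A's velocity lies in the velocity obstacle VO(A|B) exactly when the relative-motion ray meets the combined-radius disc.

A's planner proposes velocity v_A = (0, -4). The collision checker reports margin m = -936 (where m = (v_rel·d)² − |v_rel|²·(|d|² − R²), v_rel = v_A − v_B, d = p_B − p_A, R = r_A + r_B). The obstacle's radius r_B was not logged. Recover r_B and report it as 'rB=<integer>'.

m = -936
d = (6, 1);  v_rel = (-3, -12),  |v_rel|² = 153
v_rel×d = (-3)·(1) − (-12)·(6) = 69
since m = R²·153 − 69²:  R² = (4761 + -936) / 153 = 25
R = √25 = 5  ⇒  r_B = 5 − 2 = 3

rB=3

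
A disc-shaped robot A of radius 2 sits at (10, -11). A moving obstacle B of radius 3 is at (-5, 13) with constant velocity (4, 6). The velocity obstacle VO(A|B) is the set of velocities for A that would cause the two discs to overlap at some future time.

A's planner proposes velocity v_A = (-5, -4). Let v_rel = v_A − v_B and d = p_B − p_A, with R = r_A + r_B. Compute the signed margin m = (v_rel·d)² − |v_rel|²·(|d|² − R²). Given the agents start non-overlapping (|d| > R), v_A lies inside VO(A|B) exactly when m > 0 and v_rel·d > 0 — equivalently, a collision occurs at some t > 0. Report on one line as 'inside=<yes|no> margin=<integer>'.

d = (-15, 24),  |d|² = 801;  R = 2+3 = 5,  c = 801−5² = 776
v_rel = (-9, -10),  |v_rel|² = 181;  v_rel·d = (-9)·(-15) + (-10)·(24) = -105
181·t² + 210·t + 776 = 0  ⇒  m = (-105)² − 181·776 = -129431
m = -129431 < 0,  v_rel·d = -105 < 0  ⇒  outside

inside=no margin=-129431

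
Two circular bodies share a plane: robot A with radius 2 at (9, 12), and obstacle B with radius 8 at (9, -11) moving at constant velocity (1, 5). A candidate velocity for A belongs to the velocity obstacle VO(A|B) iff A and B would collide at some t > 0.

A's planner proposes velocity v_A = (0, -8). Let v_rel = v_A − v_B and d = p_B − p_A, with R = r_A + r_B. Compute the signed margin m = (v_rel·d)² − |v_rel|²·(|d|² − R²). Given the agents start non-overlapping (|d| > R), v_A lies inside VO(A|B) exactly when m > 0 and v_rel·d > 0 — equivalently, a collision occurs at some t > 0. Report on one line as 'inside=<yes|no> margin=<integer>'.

d = (0, -23),  |d|² = 529;  R = 2+8 = 10,  c = 529−10² = 429
v_rel = (-1, -13),  |v_rel|² = 170;  v_rel·d = (-1)·(0) + (-13)·(-23) = 299
170·t² − 598·t + 429 = 0  ⇒  m = 299² − 170·429 = 16471
m = 16471 > 0,  v_rel·d = 299 > 0  ⇒  inside

inside=yes margin=16471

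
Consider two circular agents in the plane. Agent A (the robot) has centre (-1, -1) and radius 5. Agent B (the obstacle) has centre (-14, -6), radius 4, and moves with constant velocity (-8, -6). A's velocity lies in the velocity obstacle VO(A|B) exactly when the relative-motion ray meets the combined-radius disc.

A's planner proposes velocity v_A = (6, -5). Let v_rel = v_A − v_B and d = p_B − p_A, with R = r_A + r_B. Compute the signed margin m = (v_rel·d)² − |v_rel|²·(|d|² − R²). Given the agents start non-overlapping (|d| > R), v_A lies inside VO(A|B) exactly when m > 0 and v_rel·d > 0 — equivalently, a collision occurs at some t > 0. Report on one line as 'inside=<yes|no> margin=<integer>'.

d = (-13, -5),  |d|² = 194;  R = 5+4 = 9,  c = 194−9² = 113
v_rel = (14, 1),  |v_rel|² = 197;  v_rel·d = (14)·(-13) + (1)·(-5) = -187
197·t² + 374·t + 113 = 0  ⇒  m = (-187)² − 197·113 = 12708
m = 12708 > 0,  v_rel·d = -187 < 0  ⇒  outside

inside=no margin=12708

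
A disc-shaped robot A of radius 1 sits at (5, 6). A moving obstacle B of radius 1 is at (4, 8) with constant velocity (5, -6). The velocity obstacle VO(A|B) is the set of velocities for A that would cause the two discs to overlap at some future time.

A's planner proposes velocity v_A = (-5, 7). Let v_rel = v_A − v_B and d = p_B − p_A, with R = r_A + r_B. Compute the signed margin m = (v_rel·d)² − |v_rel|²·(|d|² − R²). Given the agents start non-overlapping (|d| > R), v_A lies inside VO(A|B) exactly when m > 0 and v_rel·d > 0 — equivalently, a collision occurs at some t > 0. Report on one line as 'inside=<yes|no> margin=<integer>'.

d = (-1, 2),  |d|² = 5;  R = 1+1 = 2,  c = 5−2² = 1
v_rel = (-10, 13),  |v_rel|² = 269;  v_rel·d = (-10)·(-1) + (13)·(2) = 36
269·t² − 72·t + 1 = 0  ⇒  m = 36² − 269·1 = 1027
m = 1027 > 0,  v_rel·d = 36 > 0  ⇒  inside

inside=yes margin=1027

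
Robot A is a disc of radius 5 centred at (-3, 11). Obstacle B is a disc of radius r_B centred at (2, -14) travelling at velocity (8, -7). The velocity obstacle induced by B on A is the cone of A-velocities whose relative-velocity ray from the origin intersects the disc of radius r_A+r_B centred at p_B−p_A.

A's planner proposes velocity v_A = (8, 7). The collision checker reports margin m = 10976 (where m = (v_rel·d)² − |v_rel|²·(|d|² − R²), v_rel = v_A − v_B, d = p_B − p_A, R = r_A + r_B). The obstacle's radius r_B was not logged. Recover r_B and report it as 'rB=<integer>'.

m = 10976
d = (5, -25);  v_rel = (0, 14),  |v_rel|² = 196
v_rel×d = (0)·(-25) − (14)·(5) = -70
since m = R²·196 − (-70)²:  R² = (4900 + 10976) / 196 = 81
R = √81 = 9  ⇒  r_B = 9 − 5 = 4

rB=4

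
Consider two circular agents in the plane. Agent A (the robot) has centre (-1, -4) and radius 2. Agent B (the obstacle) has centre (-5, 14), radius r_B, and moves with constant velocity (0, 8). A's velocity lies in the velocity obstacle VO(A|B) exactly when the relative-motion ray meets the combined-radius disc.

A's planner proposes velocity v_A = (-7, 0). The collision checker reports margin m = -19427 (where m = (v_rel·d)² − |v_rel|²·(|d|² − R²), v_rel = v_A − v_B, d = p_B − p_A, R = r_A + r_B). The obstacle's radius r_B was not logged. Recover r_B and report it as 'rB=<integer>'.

m = -19427
d = (-4, 18);  v_rel = (-7, -8),  |v_rel|² = 113
v_rel×d = (-7)·(18) − (-8)·(-4) = -158
since m = R²·113 − (-158)²:  R² = (24964 + -19427) / 113 = 49
R = √49 = 7  ⇒  r_B = 7 − 2 = 5

rB=5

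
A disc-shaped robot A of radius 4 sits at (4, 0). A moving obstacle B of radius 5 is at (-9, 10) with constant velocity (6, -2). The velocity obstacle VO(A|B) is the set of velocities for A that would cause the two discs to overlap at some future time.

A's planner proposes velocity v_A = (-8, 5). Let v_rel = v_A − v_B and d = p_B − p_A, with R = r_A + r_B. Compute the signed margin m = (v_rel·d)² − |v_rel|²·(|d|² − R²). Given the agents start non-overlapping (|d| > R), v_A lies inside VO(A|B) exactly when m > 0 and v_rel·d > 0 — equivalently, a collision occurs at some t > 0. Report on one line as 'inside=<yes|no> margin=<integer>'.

d = (-13, 10),  |d|² = 269;  R = 4+5 = 9,  c = 269−9² = 188
v_rel = (-14, 7),  |v_rel|² = 245;  v_rel·d = (-14)·(-13) + (7)·(10) = 252
245·t² − 504·t + 188 = 0  ⇒  m = 252² − 245·188 = 17444
m = 17444 > 0,  v_rel·d = 252 > 0  ⇒  inside

inside=yes margin=17444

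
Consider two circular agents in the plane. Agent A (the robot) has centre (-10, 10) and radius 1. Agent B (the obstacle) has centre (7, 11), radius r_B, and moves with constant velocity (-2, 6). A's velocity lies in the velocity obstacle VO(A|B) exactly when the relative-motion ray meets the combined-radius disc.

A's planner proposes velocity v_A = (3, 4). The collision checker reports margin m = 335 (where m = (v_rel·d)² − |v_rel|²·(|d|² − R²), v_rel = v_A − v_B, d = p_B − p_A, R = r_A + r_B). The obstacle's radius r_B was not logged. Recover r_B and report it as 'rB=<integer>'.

m = 335
d = (17, 1);  v_rel = (5, -2),  |v_rel|² = 29
v_rel×d = (5)·(1) − (-2)·(17) = 39
since m = R²·29 − 39²:  R² = (1521 + 335) / 29 = 64
R = √64 = 8  ⇒  r_B = 8 − 1 = 7

rB=7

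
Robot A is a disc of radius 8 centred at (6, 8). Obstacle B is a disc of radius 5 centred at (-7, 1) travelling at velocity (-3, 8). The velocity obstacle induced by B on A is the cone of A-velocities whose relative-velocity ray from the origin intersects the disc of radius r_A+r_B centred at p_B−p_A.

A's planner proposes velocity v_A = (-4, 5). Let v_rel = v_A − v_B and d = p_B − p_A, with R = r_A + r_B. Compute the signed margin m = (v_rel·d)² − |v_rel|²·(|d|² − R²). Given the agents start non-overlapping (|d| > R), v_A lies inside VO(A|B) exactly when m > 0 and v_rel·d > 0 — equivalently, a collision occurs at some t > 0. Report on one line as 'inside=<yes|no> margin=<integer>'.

d = (-13, -7),  |d|² = 218;  R = 8+5 = 13,  c = 218−13² = 49
v_rel = (-1, -3),  |v_rel|² = 10;  v_rel·d = (-1)·(-13) + (-3)·(-7) = 34
10·t² − 68·t + 49 = 0  ⇒  m = 34² − 10·49 = 666
m = 666 > 0,  v_rel·d = 34 > 0  ⇒  inside

inside=yes margin=666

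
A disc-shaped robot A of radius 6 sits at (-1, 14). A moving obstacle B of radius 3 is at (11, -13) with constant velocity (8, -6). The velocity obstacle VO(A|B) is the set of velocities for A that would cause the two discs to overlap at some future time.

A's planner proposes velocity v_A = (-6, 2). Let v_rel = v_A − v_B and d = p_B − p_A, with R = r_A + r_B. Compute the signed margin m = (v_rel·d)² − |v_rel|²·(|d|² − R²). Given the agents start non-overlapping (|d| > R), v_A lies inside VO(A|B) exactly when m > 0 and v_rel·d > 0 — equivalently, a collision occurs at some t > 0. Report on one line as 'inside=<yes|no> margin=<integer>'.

d = (12, -27),  |d|² = 873;  R = 6+3 = 9,  c = 873−9² = 792
v_rel = (-14, 8),  |v_rel|² = 260;  v_rel·d = (-14)·(12) + (8)·(-27) = -384
260·t² + 768·t + 792 = 0  ⇒  m = (-384)² − 260·792 = -58464
m = -58464 < 0,  v_rel·d = -384 < 0  ⇒  outside

inside=no margin=-58464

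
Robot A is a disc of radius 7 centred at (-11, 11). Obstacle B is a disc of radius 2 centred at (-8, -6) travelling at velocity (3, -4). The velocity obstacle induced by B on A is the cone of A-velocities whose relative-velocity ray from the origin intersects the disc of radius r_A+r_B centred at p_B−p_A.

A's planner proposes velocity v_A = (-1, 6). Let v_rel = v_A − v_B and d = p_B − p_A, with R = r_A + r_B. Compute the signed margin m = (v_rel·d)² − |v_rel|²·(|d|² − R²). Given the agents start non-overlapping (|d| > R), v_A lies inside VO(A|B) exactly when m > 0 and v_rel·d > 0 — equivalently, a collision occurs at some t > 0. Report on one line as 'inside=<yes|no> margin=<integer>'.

d = (3, -17),  |d|² = 298;  R = 7+2 = 9,  c = 298−9² = 217
v_rel = (-4, 10),  |v_rel|² = 116;  v_rel·d = (-4)·(3) + (10)·(-17) = -182
116·t² + 364·t + 217 = 0  ⇒  m = (-182)² − 116·217 = 7952
m = 7952 > 0,  v_rel·d = -182 < 0  ⇒  outside

inside=no margin=7952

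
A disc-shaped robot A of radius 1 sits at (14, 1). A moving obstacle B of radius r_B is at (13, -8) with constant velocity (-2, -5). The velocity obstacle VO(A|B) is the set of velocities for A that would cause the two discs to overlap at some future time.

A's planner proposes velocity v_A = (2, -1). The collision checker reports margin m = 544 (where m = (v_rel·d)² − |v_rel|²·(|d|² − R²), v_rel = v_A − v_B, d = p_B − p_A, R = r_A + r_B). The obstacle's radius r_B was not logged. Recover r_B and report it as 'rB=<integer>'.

m = 544
d = (-1, -9);  v_rel = (4, 4),  |v_rel|² = 32
v_rel×d = (4)·(-9) − (4)·(-1) = -32
since m = R²·32 − (-32)²:  R² = (1024 + 544) / 32 = 49
R = √49 = 7  ⇒  r_B = 7 − 1 = 6

rB=6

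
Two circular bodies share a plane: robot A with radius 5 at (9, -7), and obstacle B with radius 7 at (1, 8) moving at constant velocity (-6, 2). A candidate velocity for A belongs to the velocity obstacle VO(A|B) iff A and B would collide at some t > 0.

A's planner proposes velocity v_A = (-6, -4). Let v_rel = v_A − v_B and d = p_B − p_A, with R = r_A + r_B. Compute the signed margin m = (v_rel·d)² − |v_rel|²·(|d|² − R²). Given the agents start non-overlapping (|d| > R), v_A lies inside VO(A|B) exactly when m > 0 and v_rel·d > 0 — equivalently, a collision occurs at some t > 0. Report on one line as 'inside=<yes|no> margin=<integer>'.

d = (-8, 15),  |d|² = 289;  R = 5+7 = 12,  c = 289−12² = 145
v_rel = (0, -6),  |v_rel|² = 36;  v_rel·d = (0)·(-8) + (-6)·(15) = -90
36·t² + 180·t + 145 = 0  ⇒  m = (-90)² − 36·145 = 2880
m = 2880 > 0,  v_rel·d = -90 < 0  ⇒  outside

inside=no margin=2880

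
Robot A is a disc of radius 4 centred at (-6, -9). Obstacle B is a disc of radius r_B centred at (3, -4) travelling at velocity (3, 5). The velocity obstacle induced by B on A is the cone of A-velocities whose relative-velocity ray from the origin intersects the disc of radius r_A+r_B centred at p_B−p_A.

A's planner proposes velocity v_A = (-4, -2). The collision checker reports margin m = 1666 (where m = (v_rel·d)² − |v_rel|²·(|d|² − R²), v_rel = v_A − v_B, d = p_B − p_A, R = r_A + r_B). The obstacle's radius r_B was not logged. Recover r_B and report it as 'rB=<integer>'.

m = 1666
d = (9, 5);  v_rel = (-7, -7),  |v_rel|² = 98
v_rel×d = (-7)·(5) − (-7)·(9) = 28
since m = R²·98 − 28²:  R² = (784 + 1666) / 98 = 25
R = √25 = 5  ⇒  r_B = 5 − 4 = 1

rB=1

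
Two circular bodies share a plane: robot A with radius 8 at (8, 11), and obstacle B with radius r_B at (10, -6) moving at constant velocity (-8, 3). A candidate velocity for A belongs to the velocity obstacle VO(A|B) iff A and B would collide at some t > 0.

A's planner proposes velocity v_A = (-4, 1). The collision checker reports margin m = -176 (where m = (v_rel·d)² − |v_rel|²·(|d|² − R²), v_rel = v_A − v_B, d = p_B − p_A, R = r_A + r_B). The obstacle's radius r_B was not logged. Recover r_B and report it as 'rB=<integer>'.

m = -176
d = (2, -17);  v_rel = (4, -2),  |v_rel|² = 20
v_rel×d = (4)·(-17) − (-2)·(2) = -64
since m = R²·20 − (-64)²:  R² = (4096 + -176) / 20 = 196
R = √196 = 14  ⇒  r_B = 14 − 8 = 6

rB=6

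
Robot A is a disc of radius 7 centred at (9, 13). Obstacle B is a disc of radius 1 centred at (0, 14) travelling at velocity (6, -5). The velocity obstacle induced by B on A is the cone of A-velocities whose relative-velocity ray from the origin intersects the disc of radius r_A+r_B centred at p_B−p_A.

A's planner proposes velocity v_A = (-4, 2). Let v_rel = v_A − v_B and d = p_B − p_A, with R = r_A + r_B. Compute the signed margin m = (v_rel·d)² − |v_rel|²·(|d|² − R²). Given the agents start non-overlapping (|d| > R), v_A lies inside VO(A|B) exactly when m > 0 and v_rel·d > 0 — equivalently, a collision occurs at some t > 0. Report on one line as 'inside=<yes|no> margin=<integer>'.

d = (-9, 1),  |d|² = 82;  R = 7+1 = 8,  c = 82−8² = 18
v_rel = (-10, 7),  |v_rel|² = 149;  v_rel·d = (-10)·(-9) + (7)·(1) = 97
149·t² − 194·t + 18 = 0  ⇒  m = 97² − 149·18 = 6727
m = 6727 > 0,  v_rel·d = 97 > 0  ⇒  inside

inside=yes margin=6727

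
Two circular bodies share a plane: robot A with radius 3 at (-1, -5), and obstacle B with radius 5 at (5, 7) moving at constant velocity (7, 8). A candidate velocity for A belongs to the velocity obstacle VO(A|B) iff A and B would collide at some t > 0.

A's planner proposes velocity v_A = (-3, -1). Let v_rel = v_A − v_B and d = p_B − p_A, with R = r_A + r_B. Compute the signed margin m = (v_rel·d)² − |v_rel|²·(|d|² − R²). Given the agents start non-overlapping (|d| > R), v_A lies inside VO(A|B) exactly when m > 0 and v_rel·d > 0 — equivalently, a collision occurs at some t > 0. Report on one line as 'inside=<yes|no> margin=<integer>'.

d = (6, 12),  |d|² = 180;  R = 3+5 = 8,  c = 180−8² = 116
v_rel = (-10, -9),  |v_rel|² = 181;  v_rel·d = (-10)·(6) + (-9)·(12) = -168
181·t² + 336·t + 116 = 0  ⇒  m = (-168)² − 181·116 = 7228
m = 7228 > 0,  v_rel·d = -168 < 0  ⇒  outside

inside=no margin=7228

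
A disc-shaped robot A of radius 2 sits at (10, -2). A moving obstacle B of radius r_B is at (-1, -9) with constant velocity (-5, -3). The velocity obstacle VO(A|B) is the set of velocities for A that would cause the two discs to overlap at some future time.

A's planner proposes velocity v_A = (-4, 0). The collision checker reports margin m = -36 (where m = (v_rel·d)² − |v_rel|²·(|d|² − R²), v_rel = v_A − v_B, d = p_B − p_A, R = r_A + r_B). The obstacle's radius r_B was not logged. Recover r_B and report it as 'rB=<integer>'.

m = -36
d = (-11, -7);  v_rel = (1, 3),  |v_rel|² = 10
v_rel×d = (1)·(-7) − (3)·(-11) = 26
since m = R²·10 − 26²:  R² = (676 + -36) / 10 = 64
R = √64 = 8  ⇒  r_B = 8 − 2 = 6

rB=6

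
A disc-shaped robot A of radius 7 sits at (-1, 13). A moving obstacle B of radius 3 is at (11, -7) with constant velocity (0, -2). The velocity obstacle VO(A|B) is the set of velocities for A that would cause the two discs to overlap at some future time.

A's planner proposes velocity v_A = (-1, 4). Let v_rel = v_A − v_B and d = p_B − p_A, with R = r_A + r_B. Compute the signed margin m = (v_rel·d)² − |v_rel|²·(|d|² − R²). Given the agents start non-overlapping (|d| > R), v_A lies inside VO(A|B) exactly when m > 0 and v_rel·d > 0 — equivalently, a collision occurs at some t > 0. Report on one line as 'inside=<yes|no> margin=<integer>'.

d = (12, -20),  |d|² = 544;  R = 7+3 = 10,  c = 544−10² = 444
v_rel = (-1, 6),  |v_rel|² = 37;  v_rel·d = (-1)·(12) + (6)·(-20) = -132
37·t² + 264·t + 444 = 0  ⇒  m = (-132)² − 37·444 = 996
m = 996 > 0,  v_rel·d = -132 < 0  ⇒  outside

inside=no margin=996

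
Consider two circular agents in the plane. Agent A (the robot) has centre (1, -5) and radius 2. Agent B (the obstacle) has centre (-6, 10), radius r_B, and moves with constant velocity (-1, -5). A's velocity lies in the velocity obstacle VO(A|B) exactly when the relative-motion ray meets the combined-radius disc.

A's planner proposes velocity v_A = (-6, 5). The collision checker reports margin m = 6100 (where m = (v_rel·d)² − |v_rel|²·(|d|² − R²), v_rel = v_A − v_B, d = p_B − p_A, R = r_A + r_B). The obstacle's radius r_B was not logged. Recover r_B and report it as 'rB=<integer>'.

m = 6100
d = (-7, 15);  v_rel = (-5, 10),  |v_rel|² = 125
v_rel×d = (-5)·(15) − (10)·(-7) = -5
since m = R²·125 − (-5)²:  R² = (25 + 6100) / 125 = 49
R = √49 = 7  ⇒  r_B = 7 − 2 = 5

rB=5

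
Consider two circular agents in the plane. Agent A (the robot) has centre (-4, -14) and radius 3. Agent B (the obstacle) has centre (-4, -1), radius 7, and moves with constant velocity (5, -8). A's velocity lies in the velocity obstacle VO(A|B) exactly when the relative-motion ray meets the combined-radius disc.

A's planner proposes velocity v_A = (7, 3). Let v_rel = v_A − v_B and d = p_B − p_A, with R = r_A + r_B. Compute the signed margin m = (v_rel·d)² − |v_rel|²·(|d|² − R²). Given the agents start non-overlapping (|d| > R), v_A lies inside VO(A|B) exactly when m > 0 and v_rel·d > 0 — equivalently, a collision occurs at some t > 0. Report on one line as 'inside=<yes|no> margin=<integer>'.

d = (0, 13),  |d|² = 169;  R = 3+7 = 10,  c = 169−10² = 69
v_rel = (2, 11),  |v_rel|² = 125;  v_rel·d = (2)·(0) + (11)·(13) = 143
125·t² − 286·t + 69 = 0  ⇒  m = 143² − 125·69 = 11824
m = 11824 > 0,  v_rel·d = 143 > 0  ⇒  inside

inside=yes margin=11824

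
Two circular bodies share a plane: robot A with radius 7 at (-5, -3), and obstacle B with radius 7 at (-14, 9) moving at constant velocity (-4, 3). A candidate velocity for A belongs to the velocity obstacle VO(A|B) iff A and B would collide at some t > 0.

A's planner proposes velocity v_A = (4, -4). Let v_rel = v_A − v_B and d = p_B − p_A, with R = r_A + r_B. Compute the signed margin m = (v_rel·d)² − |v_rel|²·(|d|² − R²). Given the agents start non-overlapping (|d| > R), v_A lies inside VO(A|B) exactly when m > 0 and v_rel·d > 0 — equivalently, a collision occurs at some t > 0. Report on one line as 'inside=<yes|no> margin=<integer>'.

d = (-9, 12),  |d|² = 225;  R = 7+7 = 14,  c = 225−14² = 29
v_rel = (8, -7),  |v_rel|² = 113;  v_rel·d = (8)·(-9) + (-7)·(12) = -156
113·t² + 312·t + 29 = 0  ⇒  m = (-156)² − 113·29 = 21059
m = 21059 > 0,  v_rel·d = -156 < 0  ⇒  outside

inside=no margin=21059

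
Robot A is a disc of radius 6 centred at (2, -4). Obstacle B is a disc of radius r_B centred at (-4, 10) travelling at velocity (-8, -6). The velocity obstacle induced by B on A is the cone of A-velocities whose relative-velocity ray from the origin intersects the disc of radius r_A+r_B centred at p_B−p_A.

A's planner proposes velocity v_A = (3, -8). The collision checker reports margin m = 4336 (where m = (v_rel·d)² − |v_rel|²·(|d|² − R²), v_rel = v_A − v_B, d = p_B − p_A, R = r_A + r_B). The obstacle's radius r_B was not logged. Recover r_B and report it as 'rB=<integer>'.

m = 4336
d = (-6, 14);  v_rel = (11, -2),  |v_rel|² = 125
v_rel×d = (11)·(14) − (-2)·(-6) = 142
since m = R²·125 − 142²:  R² = (20164 + 4336) / 125 = 196
R = √196 = 14  ⇒  r_B = 14 − 6 = 8

rB=8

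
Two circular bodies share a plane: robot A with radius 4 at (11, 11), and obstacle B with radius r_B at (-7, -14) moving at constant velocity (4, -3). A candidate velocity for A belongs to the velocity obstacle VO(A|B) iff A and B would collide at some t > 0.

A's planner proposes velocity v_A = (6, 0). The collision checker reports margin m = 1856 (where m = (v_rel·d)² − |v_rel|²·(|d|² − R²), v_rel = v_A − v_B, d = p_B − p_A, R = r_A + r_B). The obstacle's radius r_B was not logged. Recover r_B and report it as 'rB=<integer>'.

m = 1856
d = (-18, -25);  v_rel = (2, 3),  |v_rel|² = 13
v_rel×d = (2)·(-25) − (3)·(-18) = 4
since m = R²·13 − 4²:  R² = (16 + 1856) / 13 = 144
R = √144 = 12  ⇒  r_B = 12 − 4 = 8

rB=8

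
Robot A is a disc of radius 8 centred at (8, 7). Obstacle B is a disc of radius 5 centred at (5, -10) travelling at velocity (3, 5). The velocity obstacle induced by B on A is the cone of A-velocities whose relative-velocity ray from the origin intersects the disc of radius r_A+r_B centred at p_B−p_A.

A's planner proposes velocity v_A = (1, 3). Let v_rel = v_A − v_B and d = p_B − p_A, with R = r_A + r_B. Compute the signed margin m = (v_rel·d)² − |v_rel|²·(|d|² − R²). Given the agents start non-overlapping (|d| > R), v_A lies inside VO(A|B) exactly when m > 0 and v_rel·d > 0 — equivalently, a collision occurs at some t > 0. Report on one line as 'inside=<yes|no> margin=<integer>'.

d = (-3, -17),  |d|² = 298;  R = 8+5 = 13,  c = 298−13² = 129
v_rel = (-2, -2),  |v_rel|² = 8;  v_rel·d = (-2)·(-3) + (-2)·(-17) = 40
8·t² − 80·t + 129 = 0  ⇒  m = 40² − 8·129 = 568
m = 568 > 0,  v_rel·d = 40 > 0  ⇒  inside

inside=yes margin=568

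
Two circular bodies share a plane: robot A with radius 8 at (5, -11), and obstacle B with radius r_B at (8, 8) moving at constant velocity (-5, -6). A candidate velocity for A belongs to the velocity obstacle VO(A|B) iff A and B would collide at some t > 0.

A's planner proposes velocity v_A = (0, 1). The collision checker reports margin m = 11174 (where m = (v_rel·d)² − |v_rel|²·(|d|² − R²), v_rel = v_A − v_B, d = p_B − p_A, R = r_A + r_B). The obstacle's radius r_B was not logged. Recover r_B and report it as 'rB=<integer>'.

m = 11174
d = (3, 19);  v_rel = (5, 7),  |v_rel|² = 74
v_rel×d = (5)·(19) − (7)·(3) = 74
since m = R²·74 − 74²:  R² = (5476 + 11174) / 74 = 225
R = √225 = 15  ⇒  r_B = 15 − 8 = 7

rB=7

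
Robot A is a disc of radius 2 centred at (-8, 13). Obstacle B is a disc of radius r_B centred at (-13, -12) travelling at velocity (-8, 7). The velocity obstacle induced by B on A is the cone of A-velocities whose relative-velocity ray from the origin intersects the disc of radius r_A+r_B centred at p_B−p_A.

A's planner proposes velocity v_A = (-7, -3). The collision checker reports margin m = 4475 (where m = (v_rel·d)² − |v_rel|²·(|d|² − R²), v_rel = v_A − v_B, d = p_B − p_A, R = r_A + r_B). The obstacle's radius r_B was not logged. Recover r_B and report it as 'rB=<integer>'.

m = 4475
d = (-5, -25);  v_rel = (1, -10),  |v_rel|² = 101
v_rel×d = (1)·(-25) − (-10)·(-5) = -75
since m = R²·101 − (-75)²:  R² = (5625 + 4475) / 101 = 100
R = √100 = 10  ⇒  r_B = 10 − 2 = 8

rB=8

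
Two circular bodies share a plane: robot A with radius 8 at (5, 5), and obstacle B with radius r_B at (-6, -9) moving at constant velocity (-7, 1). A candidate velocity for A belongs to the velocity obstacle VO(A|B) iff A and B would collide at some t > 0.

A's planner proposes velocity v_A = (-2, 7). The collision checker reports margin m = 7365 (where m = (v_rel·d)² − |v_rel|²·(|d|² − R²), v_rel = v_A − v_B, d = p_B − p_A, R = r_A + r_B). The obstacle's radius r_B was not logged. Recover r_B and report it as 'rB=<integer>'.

m = 7365
d = (-11, -14);  v_rel = (5, 6),  |v_rel|² = 61
v_rel×d = (5)·(-14) − (6)·(-11) = -4
since m = R²·61 − (-4)²:  R² = (16 + 7365) / 61 = 121
R = √121 = 11  ⇒  r_B = 11 − 8 = 3

rB=3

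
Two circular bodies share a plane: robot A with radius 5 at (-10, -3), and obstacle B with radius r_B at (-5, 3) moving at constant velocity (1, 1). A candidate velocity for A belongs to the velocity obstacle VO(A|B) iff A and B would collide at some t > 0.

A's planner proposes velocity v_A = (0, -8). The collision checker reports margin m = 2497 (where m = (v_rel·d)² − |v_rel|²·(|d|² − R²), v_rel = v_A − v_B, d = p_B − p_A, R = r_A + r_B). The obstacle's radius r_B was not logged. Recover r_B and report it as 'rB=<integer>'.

m = 2497
d = (5, 6);  v_rel = (-1, -9),  |v_rel|² = 82
v_rel×d = (-1)·(6) − (-9)·(5) = 39
since m = R²·82 − 39²:  R² = (1521 + 2497) / 82 = 49
R = √49 = 7  ⇒  r_B = 7 − 5 = 2

rB=2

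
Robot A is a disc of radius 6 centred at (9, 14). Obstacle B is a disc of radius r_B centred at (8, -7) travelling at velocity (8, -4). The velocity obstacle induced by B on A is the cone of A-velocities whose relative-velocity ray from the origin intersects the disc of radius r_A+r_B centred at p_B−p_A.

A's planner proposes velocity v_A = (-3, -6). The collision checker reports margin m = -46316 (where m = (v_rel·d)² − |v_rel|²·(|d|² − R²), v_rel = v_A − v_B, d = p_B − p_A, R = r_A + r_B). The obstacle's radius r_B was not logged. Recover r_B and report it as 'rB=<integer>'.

m = -46316
d = (-1, -21);  v_rel = (-11, -2),  |v_rel|² = 125
v_rel×d = (-11)·(-21) − (-2)·(-1) = 229
since m = R²·125 − 229²:  R² = (52441 + -46316) / 125 = 49
R = √49 = 7  ⇒  r_B = 7 − 6 = 1

rB=1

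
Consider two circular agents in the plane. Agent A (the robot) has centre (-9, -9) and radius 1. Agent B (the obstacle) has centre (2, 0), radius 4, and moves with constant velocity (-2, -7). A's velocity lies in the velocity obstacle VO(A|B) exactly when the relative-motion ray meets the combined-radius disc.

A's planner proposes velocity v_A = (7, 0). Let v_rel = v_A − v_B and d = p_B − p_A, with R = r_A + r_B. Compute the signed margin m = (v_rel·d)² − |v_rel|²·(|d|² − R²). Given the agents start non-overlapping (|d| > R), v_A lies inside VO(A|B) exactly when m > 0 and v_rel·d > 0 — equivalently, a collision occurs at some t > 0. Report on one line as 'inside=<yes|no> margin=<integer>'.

d = (11, 9),  |d|² = 202;  R = 1+4 = 5,  c = 202−5² = 177
v_rel = (9, 7),  |v_rel|² = 130;  v_rel·d = (9)·(11) + (7)·(9) = 162
130·t² − 324·t + 177 = 0  ⇒  m = 162² − 130·177 = 3234
m = 3234 > 0,  v_rel·d = 162 > 0  ⇒  inside

inside=yes margin=3234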